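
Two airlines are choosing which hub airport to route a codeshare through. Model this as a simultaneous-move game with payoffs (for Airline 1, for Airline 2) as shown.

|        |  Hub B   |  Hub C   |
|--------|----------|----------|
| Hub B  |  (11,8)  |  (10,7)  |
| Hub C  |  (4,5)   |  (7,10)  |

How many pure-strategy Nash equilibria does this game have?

1

Both Hub B: Airline 1 gets 11 (best alternative 4); Airline 2 gets 8 (best alternative 7). Neither deviates — NE.
Both Hub C is not a NE: Airline 1 would switch to Hub B (10 > 7).
No other cell survives both best-response checks, so there is 1 pure NE.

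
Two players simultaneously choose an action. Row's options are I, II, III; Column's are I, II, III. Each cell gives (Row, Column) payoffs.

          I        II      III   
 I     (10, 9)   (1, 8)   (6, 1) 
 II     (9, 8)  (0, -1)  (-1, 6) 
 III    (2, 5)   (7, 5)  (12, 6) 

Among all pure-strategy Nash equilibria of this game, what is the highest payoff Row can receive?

12

Both I is a pure NE (Row: 10 ≥ 9; Column: 9 ≥ 8). Row gets 10.
Both III is a pure NE (Row: 12 ≥ 6; Column: 6 ≥ 5). Row gets 12.
Every other cell has a profitable deviation for at least one player. Highest of {10, 12} is 12.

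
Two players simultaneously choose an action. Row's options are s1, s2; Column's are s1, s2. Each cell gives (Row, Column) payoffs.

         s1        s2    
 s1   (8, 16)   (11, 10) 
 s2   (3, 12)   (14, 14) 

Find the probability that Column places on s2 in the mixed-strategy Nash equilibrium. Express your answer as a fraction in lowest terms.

Column's mix q on s1 must make Row indifferent between s1 and s2.
Row's payoff from s1: 8q + 11(1−q). From s2: 3q + 14(1−q).
Set equal: 5q = 3(1−q) → q = 3/8.
Probability on s2 is 1 − 3/8 = 5/8.

5/8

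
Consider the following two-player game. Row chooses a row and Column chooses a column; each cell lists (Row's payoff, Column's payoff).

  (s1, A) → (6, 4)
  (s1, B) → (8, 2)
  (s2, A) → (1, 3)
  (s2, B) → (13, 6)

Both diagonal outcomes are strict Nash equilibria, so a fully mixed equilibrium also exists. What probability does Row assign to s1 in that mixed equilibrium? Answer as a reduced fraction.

3/5

Row's mix p on s1 must make Column indifferent between A and B.
Column's payoff from A: 4p + 3(1−p). From B: 2p + 6(1−p).
Set equal: 2p = 3(1−p) → p = 3/5.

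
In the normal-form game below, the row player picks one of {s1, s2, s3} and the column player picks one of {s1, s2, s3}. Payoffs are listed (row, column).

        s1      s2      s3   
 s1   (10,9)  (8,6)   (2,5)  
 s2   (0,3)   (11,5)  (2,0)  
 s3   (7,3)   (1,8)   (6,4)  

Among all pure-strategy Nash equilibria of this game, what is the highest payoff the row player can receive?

Both s1 is a pure NE (the row player: 10 ≥ 7; the column player: 9 ≥ 6). The row player gets 10.
Both s2 is a pure NE (the row player: 11 ≥ 8; the column player: 5 ≥ 3). The row player gets 11.
Every other cell has a profitable deviation for at least one player. Highest of {10, 11} is 11.

11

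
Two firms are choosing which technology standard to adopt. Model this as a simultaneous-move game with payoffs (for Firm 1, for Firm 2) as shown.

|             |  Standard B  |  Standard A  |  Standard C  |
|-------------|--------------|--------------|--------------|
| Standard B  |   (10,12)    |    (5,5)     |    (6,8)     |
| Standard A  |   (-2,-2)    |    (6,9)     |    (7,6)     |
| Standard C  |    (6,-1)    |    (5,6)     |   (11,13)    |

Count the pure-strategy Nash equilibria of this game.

3

Both Standard B: Firm 1 gets 10 (best alternative 6); Firm 2 gets 12 (best alternative 8). Neither deviates — NE.
Both Standard A: Firm 1 gets 6 (best alternative 5); Firm 2 gets 9 (best alternative 6). Neither deviates — NE.
Both Standard C: Firm 1 gets 11 (best alternative 7); Firm 2 gets 13 (best alternative 6). Neither deviates — NE.
(Standard B, Standard C) is not a NE: Firm 1 would switch to Standard C (11 > 6).
No other cell survives both best-response checks, so there are 3 pure NE.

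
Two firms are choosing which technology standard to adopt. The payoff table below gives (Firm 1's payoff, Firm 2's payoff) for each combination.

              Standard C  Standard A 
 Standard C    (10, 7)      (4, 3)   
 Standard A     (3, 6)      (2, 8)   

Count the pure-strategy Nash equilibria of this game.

Both Standard C: Firm 1 gets 10 (best alternative 3); Firm 2 gets 7 (best alternative 3). Neither deviates — NE.
Both Standard A is not a NE: Firm 1 would switch to Standard C (4 > 2).
No other cell survives both best-response checks, so there is 1 pure NE.

1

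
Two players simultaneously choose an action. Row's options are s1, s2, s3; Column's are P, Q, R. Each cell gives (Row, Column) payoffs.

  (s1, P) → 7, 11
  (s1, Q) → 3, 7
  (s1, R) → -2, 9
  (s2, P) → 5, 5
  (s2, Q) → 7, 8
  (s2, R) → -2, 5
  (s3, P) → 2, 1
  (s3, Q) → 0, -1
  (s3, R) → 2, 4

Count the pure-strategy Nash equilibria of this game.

(s1, P): Row gets 7 (best alternative 5); Column gets 11 (best alternative 9). Neither deviates — NE.
(s2, Q): Row gets 7 (best alternative 3); Column gets 8 (best alternative 5). Neither deviates — NE.
(s3, R): Row gets 2 (best alternative -2); Column gets 4 (best alternative 1). Neither deviates — NE.
(s3, P) is not a NE: Row would switch to s1 (7 > 2).
No other cell survives both best-response checks, so there are 3 pure NE.

3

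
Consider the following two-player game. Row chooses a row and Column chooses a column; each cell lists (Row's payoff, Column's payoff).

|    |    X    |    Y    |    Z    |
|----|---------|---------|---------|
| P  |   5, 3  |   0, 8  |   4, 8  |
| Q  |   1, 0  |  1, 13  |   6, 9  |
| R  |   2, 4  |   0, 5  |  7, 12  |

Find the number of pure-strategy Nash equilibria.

(Q, Y): Row gets 1 (best alternative 0); Column gets 13 (best alternative 9). Neither deviates — NE.
(R, Z): Row gets 7 (best alternative 6); Column gets 12 (best alternative 5). Neither deviates — NE.
(P, X) is not a NE: Column would switch to Y (8 > 3).
No other cell survives both best-response checks, so there are 2 pure NE.

2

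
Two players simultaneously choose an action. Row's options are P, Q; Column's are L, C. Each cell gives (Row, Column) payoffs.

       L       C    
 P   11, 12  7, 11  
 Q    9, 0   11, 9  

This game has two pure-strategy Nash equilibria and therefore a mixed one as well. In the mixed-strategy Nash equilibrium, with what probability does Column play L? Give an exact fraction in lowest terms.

2/3

Column's mix q on L must make Row indifferent between P and Q.
Row's payoff from P: 11q + 7(1−q). From Q: 9q + 11(1−q).
Set equal: 2q = 4(1−q) → q = 4/6 = 2/3.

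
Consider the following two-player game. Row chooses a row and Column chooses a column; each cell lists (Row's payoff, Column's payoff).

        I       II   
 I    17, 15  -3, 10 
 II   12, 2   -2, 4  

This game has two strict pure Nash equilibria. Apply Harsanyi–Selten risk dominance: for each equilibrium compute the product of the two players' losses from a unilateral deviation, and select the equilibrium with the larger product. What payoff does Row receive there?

At both I: Row loses 17 − 12 = 5 by deviating; Column loses 15 − 10 = 5. Product = 5·5 = 25.
At both II: Row loses -2 − (-3) = 1 by deviating; Column loses 4 − 2 = 2. Product = 1·2 = 2.
25 > 2, so both I is risk-dominant. Row's payoff there is 17.

17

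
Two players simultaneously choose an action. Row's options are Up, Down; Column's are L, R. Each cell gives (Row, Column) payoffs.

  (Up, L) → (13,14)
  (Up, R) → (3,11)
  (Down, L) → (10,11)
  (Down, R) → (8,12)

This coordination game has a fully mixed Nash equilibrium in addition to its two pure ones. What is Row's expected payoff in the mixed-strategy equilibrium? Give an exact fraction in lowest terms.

37/4

Column mixes with probability q on L, chosen so Row is indifferent: 13q + 3(1−q) = 10q + 8(1−q) gives q = 5/8.
Row's expected payoff (from either row, since indifferent) is 13·5/8 + 3·3/8 = 37/4.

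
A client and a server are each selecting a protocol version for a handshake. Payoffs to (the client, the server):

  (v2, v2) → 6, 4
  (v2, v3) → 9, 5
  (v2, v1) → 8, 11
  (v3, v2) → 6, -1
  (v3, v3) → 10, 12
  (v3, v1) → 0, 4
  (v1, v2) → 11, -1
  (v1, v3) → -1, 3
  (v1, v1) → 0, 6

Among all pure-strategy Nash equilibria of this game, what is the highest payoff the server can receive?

(v2, v1) is a pure NE (the client: 8 ≥ 0; the server: 11 ≥ 5). The server gets 11.
Both v3 is a pure NE (the client: 10 ≥ 9; the server: 12 ≥ 4). The server gets 12.
Every other cell has a profitable deviation for at least one player. Highest of {11, 12} is 12.

12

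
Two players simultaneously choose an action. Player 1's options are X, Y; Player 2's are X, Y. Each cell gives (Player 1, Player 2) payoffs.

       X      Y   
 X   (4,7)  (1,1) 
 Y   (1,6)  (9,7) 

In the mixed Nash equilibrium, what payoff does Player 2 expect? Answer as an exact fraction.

43/7

Player 1 mixes with probability p on X, chosen so Player 2 is indifferent: 7p + 6(1−p) = 1p + 7(1−p) gives p = 1/7.
Player 2's expected payoff is 7·1/7 + 6·6/7 = 43/7.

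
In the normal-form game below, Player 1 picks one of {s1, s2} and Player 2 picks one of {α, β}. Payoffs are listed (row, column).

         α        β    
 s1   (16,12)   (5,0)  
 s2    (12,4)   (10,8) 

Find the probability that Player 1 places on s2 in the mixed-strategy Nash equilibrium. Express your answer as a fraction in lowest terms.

3/4

Player 1's mix p on s1 must make Player 2 indifferent between α and β.
Player 2's payoff from α: 12p + 4(1−p). From β: 0p + 8(1−p).
Set equal: 12p = 4(1−p) → p = 4/16 = 1/4.
Probability on s2 is 1 − 1/4 = 3/4.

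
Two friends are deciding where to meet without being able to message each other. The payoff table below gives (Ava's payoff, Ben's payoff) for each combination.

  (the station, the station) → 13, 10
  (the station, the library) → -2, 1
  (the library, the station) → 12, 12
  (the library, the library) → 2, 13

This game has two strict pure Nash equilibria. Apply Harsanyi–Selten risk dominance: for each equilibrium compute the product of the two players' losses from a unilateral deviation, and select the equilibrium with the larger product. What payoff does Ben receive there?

10

At both the station: Ava loses 13 − 12 = 1 by deviating; Ben loses 10 − 1 = 9. Product = 1·9 = 9.
At both the library: Ava loses 2 − (-2) = 4 by deviating; Ben loses 13 − 12 = 1. Product = 4·1 = 4.
9 > 4, so both the station is risk-dominant. Ben's payoff there is 10.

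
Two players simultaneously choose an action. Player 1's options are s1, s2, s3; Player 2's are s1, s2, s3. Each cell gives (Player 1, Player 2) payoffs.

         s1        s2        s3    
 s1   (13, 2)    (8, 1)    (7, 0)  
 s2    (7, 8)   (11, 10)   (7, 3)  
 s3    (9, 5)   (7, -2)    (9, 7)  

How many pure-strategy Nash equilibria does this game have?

Both s1: Player 1 gets 13 (best alternative 9); Player 2 gets 2 (best alternative 1). Neither deviates — NE.
Both s2: Player 1 gets 11 (best alternative 8); Player 2 gets 10 (best alternative 8). Neither deviates — NE.
Both s3: Player 1 gets 9 (best alternative 7); Player 2 gets 7 (best alternative 5). Neither deviates — NE.
(s1, s2) is not a NE: Player 1 would switch to s2 (11 > 8).
No other cell survives both best-response checks, so there are 3 pure NE.

3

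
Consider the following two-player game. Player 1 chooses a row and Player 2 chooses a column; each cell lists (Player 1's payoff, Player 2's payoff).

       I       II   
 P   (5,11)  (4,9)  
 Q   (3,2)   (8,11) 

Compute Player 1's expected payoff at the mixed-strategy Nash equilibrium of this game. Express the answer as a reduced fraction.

14/3

Player 2 mixes with probability q on I, chosen so Player 1 is indifferent: 5q + 4(1−q) = 3q + 8(1−q) gives q = 2/3.
Player 1's expected payoff (from either row, since indifferent) is 5·2/3 + 4·1/3 = 14/3.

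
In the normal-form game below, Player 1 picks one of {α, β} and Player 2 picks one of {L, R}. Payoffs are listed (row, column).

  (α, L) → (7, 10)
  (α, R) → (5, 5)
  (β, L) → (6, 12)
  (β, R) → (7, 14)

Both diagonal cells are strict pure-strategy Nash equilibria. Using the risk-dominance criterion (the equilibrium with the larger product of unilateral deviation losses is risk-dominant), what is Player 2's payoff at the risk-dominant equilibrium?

At (α, L): Player 1 loses 7 − 6 = 1 by deviating; Player 2 loses 10 − 5 = 5. Product = 1·5 = 5.
At (β, R): Player 1 loses 7 − 5 = 2 by deviating; Player 2 loses 14 − 12 = 2. Product = 2·2 = 4.
5 > 4, so (α, L) is risk-dominant. Player 2's payoff there is 10.

10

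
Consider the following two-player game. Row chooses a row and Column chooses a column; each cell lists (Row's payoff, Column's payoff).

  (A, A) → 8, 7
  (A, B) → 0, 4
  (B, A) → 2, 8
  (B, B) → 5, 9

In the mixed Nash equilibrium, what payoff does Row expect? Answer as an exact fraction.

Column mixes with probability q on A, chosen so Row is indifferent: 8q + 0(1−q) = 2q + 5(1−q) gives q = 5/11.
Row's expected payoff (from either row, since indifferent) is 8·5/11 + 0·6/11 = 40/11.

40/11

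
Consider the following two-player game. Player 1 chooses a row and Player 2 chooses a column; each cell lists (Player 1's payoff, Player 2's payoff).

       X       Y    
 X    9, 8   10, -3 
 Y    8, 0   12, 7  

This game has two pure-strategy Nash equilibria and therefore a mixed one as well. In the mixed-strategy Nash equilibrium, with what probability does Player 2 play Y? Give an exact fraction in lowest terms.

Player 2's mix q on X must make Player 1 indifferent between X and Y.
Player 1's payoff from X: 9q + 10(1−q). From Y: 8q + 12(1−q).
Set equal: 1q = 2(1−q) → q = 2/3.
Probability on Y is 1 − 2/3 = 1/3.

1/3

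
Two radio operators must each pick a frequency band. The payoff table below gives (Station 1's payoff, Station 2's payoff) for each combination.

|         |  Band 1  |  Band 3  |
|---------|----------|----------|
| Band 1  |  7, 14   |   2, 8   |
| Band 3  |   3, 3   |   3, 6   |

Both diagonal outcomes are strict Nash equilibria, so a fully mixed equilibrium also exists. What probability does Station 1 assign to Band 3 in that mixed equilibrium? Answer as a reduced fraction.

Station 1's mix p on Band 1 must make Station 2 indifferent between Band 1 and Band 3.
Station 2's payoff from Band 1: 14p + 3(1−p). From Band 3: 8p + 6(1−p).
Set equal: 6p = 3(1−p) → p = 3/9 = 1/3.
Probability on Band 3 is 1 − 1/3 = 2/3.

2/3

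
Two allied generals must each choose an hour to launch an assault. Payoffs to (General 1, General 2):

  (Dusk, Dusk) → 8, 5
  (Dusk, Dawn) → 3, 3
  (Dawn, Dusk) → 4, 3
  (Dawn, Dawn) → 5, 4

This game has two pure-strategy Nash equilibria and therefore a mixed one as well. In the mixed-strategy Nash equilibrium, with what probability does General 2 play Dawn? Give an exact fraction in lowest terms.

General 2's mix q on Dusk must make General 1 indifferent between Dusk and Dawn.
General 1's payoff from Dusk: 8q + 3(1−q). From Dawn: 4q + 5(1−q).
Set equal: 4q = 2(1−q) → q = 2/6 = 1/3.
Probability on Dawn is 1 − 1/3 = 2/3.

2/3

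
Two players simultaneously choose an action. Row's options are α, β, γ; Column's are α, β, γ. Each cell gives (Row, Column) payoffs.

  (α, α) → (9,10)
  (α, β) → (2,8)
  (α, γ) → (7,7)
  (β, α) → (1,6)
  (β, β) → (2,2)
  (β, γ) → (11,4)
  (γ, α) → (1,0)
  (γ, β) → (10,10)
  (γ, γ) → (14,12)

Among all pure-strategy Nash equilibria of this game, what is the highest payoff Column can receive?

12

Both α is a pure NE (Row: 9 ≥ 1; Column: 10 ≥ 8). Column gets 10.
Both γ is a pure NE (Row: 14 ≥ 11; Column: 12 ≥ 10). Column gets 12.
Every other cell has a profitable deviation for at least one player. Highest of {10, 12} is 12.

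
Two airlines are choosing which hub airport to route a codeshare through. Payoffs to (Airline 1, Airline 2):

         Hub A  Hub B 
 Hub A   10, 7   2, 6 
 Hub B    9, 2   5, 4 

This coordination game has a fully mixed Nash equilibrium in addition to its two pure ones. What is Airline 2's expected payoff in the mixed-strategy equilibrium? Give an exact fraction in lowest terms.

Airline 1 mixes with probability p on Hub A, chosen so Airline 2 is indifferent: 7p + 2(1−p) = 6p + 4(1−p) gives p = 2/3.
Airline 2's expected payoff is 7·2/3 + 2·1/3 = 16/3.

16/3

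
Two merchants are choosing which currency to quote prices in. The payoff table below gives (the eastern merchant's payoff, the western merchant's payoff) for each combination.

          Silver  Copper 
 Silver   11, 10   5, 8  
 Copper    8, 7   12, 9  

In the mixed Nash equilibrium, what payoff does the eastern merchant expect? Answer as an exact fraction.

46/5

The western merchant mixes with probability q on Silver, chosen so the eastern merchant is indifferent: 11q + 5(1−q) = 8q + 12(1−q) gives q = 7/10.
The eastern merchant's expected payoff (from either row, since indifferent) is 11·7/10 + 5·3/10 = 46/5.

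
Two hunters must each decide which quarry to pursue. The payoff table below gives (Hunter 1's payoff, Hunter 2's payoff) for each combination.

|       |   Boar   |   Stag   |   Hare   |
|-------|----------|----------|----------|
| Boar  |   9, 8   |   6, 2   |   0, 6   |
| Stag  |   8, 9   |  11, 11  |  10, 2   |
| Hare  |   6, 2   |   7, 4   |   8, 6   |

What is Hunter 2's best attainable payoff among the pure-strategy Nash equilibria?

Both Boar is a pure NE (Hunter 1: 9 ≥ 8; Hunter 2: 8 ≥ 6). Hunter 2 gets 8.
Both Stag is a pure NE (Hunter 1: 11 ≥ 7; Hunter 2: 11 ≥ 9). Hunter 2 gets 11.
Every other cell has a profitable deviation for at least one player. Highest of {8, 11} is 11.

11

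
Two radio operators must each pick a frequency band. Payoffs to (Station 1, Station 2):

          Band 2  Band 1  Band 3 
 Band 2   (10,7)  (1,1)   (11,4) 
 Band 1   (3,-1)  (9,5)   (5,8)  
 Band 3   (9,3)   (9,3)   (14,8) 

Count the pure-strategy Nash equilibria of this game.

2

Both Band 2: Station 1 gets 10 (best alternative 9); Station 2 gets 7 (best alternative 4). Neither deviates — NE.
Both Band 3: Station 1 gets 14 (best alternative 11); Station 2 gets 8 (best alternative 3). Neither deviates — NE.
Both Band 1 is not a NE: Station 2 would switch to Band 3 (8 > 5).
No other cell survives both best-response checks, so there are 2 pure NE.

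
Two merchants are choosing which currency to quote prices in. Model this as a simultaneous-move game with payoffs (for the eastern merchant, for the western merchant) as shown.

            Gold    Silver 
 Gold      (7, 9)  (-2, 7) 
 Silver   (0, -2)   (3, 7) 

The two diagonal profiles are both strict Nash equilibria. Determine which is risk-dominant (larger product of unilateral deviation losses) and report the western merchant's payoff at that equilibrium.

At both Gold: the eastern merchant loses 7 − 0 = 7 by deviating; the western merchant loses 9 − 7 = 2. Product = 7·2 = 14.
At both Silver: the eastern merchant loses 3 − (-2) = 5 by deviating; the western merchant loses 7 − (-2) = 9. Product = 5·9 = 45.
45 > 14, so both Silver is risk-dominant. The western merchant's payoff there is 7.

7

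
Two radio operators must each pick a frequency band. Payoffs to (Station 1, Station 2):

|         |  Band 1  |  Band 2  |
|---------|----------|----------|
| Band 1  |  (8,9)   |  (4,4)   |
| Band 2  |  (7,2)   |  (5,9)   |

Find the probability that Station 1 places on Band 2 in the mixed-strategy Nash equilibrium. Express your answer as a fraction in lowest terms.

Station 1's mix p on Band 1 must make Station 2 indifferent between Band 1 and Band 2.
Station 2's payoff from Band 1: 9p + 2(1−p). From Band 2: 4p + 9(1−p).
Set equal: 5p = 7(1−p) → p = 7/12.
Probability on Band 2 is 1 − 7/12 = 5/12.

5/12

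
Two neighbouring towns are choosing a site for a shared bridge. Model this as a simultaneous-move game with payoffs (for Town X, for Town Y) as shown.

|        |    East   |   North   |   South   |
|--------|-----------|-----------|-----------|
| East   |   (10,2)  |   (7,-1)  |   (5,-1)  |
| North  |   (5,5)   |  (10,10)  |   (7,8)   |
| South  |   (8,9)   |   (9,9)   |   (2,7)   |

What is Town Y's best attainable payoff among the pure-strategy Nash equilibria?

Both East is a pure NE (Town X: 10 ≥ 8; Town Y: 2 ≥ -1). Town Y gets 2.
Both North is a pure NE (Town X: 10 ≥ 9; Town Y: 10 ≥ 8). Town Y gets 10.
Every other cell has a profitable deviation for at least one player. Highest of {2, 10} is 10.

10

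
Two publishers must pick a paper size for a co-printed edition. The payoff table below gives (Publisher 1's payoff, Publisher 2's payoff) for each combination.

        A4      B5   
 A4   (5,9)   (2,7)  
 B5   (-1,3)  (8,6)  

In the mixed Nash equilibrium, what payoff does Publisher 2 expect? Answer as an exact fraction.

33/5

Publisher 1 mixes with probability p on A4, chosen so Publisher 2 is indifferent: 9p + 3(1−p) = 7p + 6(1−p) gives p = 3/5.
Publisher 2's expected payoff is 9·3/5 + 3·2/5 = 33/5.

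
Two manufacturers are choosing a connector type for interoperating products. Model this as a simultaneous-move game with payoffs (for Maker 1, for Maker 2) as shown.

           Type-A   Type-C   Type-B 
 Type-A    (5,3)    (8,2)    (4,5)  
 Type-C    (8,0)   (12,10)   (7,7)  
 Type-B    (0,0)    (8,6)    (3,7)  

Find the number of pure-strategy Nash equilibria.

1

Both Type-C: Maker 1 gets 12 (best alternative 8); Maker 2 gets 10 (best alternative 7). Neither deviates — NE.
Both Type-A is not a NE: Maker 1 would switch to Type-C (8 > 5).
No other cell survives both best-response checks, so there is 1 pure NE.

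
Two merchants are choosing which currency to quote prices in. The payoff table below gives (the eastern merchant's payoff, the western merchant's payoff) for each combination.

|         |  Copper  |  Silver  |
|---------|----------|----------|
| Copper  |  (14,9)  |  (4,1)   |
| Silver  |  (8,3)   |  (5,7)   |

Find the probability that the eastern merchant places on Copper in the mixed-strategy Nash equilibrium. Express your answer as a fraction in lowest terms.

1/3

The eastern merchant's mix p on Copper must make the western merchant indifferent between Copper and Silver.
The western merchant's payoff from Copper: 9p + 3(1−p). From Silver: 1p + 7(1−p).
Set equal: 8p = 4(1−p) → p = 4/12 = 1/3.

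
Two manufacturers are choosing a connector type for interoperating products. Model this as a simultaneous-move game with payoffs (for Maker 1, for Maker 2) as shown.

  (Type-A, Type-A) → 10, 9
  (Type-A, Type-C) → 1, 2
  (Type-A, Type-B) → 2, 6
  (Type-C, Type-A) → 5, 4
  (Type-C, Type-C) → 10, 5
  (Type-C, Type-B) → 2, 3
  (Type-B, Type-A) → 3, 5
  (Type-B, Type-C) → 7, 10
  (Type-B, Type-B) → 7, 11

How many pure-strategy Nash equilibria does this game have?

Both Type-A: Maker 1 gets 10 (best alternative 5); Maker 2 gets 9 (best alternative 6). Neither deviates — NE.
Both Type-C: Maker 1 gets 10 (best alternative 7); Maker 2 gets 5 (best alternative 4). Neither deviates — NE.
Both Type-B: Maker 1 gets 7 (best alternative 2); Maker 2 gets 11 (best alternative 10). Neither deviates — NE.
(Type-C, Type-B) is not a NE: Maker 1 would switch to Type-B (7 > 2).
No other cell survives both best-response checks, so there are 3 pure NE.

3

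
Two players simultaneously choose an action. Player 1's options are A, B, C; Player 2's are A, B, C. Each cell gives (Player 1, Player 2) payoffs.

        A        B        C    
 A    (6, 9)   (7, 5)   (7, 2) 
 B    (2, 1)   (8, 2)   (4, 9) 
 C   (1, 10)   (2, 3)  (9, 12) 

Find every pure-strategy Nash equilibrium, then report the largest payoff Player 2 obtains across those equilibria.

12

Both A is a pure NE (Player 1: 6 ≥ 2; Player 2: 9 ≥ 5). Player 2 gets 9.
Both C is a pure NE (Player 1: 9 ≥ 7; Player 2: 12 ≥ 10). Player 2 gets 12.
Every other cell has a profitable deviation for at least one player. Highest of {9, 12} is 12.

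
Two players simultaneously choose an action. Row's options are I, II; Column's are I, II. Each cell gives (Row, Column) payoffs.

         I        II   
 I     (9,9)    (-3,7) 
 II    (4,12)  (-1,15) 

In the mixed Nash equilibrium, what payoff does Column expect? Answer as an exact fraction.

Row mixes with probability p on I, chosen so Column is indifferent: 9p + 12(1−p) = 7p + 15(1−p) gives p = 3/5.
Column's expected payoff is 9·3/5 + 12·2/5 = 51/5.

51/5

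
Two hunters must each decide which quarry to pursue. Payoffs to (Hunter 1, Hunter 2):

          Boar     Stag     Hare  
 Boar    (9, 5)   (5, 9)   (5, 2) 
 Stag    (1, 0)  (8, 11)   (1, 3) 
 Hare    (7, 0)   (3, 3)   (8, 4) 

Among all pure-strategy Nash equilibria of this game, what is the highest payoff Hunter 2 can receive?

11

Both Stag is a pure NE (Hunter 1: 8 ≥ 5; Hunter 2: 11 ≥ 3). Hunter 2 gets 11.
Both Hare is a pure NE (Hunter 1: 8 ≥ 5; Hunter 2: 4 ≥ 3). Hunter 2 gets 4.
Every other cell has a profitable deviation for at least one player. Highest of {11, 4} is 11.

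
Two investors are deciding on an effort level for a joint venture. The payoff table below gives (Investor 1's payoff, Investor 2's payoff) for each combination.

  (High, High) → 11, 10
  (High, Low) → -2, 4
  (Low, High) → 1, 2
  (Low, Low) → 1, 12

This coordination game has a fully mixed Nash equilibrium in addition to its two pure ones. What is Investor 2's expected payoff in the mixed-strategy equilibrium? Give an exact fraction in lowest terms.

7

Investor 1 mixes with probability p on High, chosen so Investor 2 is indifferent: 10p + 2(1−p) = 4p + 12(1−p) gives p = 5/8.
Investor 2's expected payoff is 10·5/8 + 2·3/8 = 7.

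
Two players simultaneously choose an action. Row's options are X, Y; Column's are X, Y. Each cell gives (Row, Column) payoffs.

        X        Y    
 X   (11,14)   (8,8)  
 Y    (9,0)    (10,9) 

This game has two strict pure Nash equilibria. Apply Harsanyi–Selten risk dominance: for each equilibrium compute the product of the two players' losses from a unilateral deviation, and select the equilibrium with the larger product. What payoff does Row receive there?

10

At both X: Row loses 11 − 9 = 2 by deviating; Column loses 14 − 8 = 6. Product = 2·6 = 12.
At both Y: Row loses 10 − 8 = 2 by deviating; Column loses 9 − 0 = 9. Product = 2·9 = 18.
18 > 12, so both Y is risk-dominant. Row's payoff there is 10.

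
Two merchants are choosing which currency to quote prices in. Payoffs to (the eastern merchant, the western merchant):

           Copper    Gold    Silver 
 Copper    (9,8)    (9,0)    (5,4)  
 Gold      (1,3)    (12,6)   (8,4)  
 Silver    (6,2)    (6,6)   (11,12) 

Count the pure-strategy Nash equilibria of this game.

Both Copper: the eastern merchant gets 9 (best alternative 6); the western merchant gets 8 (best alternative 4). Neither deviates — NE.
Both Gold: the eastern merchant gets 12 (best alternative 9); the western merchant gets 6 (best alternative 4). Neither deviates — NE.
Both Silver: the eastern merchant gets 11 (best alternative 8); the western merchant gets 12 (best alternative 6). Neither deviates — NE.
(Silver, Copper) is not a NE: the eastern merchant would switch to Copper (9 > 6).
No other cell survives both best-response checks, so there are 3 pure NE.

3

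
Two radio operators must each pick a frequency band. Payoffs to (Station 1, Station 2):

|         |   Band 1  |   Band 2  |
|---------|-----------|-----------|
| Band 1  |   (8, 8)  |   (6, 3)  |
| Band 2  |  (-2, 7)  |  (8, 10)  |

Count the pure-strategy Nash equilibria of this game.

2

Both Band 1: Station 1 gets 8 (best alternative -2); Station 2 gets 8 (best alternative 3). Neither deviates — NE.
Both Band 2: Station 1 gets 8 (best alternative 6); Station 2 gets 10 (best alternative 7). Neither deviates — NE.
(Band 2, Band 1) is not a NE: Station 1 would switch to Band 1 (8 > -2).
No other cell survives both best-response checks, so there are 2 pure NE.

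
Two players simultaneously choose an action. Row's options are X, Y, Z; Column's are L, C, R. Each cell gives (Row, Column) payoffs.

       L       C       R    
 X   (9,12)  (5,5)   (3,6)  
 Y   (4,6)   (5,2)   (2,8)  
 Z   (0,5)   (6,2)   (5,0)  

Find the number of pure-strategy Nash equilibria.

1

(X, L): Row gets 9 (best alternative 4); Column gets 12 (best alternative 6). Neither deviates — NE.
(Y, C) is not a NE: Row would switch to Z (6 > 5).
No other cell survives both best-response checks, so there is 1 pure NE.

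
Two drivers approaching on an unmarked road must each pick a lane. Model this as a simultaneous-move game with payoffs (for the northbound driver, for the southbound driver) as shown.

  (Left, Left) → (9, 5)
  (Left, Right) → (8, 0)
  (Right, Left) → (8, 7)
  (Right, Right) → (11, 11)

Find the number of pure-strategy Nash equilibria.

Both Left: the northbound driver gets 9 (best alternative 8); the southbound driver gets 5 (best alternative 0). Neither deviates — NE.
Both Right: the northbound driver gets 11 (best alternative 8); the southbound driver gets 11 (best alternative 7). Neither deviates — NE.
(Left, Right) is not a NE: the northbound driver would switch to Right (11 > 8).
No other cell survives both best-response checks, so there are 2 pure NE.

2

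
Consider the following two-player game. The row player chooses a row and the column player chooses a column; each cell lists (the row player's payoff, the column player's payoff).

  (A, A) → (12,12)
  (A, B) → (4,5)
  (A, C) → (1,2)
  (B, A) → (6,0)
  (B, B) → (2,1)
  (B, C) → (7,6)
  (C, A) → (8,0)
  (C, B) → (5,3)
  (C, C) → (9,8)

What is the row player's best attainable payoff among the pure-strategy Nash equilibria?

12

Both A is a pure NE (the row player: 12 ≥ 8; the column player: 12 ≥ 5). The row player gets 12.
Both C is a pure NE (the row player: 9 ≥ 7; the column player: 8 ≥ 3). The row player gets 9.
Every other cell has a profitable deviation for at least one player. Highest of {12, 9} is 12.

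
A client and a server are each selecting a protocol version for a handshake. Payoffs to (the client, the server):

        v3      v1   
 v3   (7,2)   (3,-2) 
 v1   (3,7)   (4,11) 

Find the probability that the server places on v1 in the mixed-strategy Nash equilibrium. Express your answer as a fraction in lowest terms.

4/5

The server's mix q on v3 must make the client indifferent between v3 and v1.
The client's payoff from v3: 7q + 3(1−q). From v1: 3q + 4(1−q).
Set equal: 4q = 1(1−q) → q = 1/5.
Probability on v1 is 1 − 1/5 = 4/5.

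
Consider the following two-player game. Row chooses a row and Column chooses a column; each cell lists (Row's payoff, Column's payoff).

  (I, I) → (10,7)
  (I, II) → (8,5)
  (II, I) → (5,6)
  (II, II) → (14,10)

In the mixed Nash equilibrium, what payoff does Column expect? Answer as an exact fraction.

Row mixes with probability p on I, chosen so Column is indifferent: 7p + 6(1−p) = 5p + 10(1−p) gives p = 2/3.
Column's expected payoff is 7·2/3 + 6·1/3 = 20/3.

20/3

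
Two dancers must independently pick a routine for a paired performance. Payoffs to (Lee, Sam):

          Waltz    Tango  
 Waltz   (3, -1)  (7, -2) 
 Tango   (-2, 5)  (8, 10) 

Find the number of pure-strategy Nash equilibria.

Both Waltz: Lee gets 3 (best alternative -2); Sam gets -1 (best alternative -2). Neither deviates — NE.
Both Tango: Lee gets 8 (best alternative 7); Sam gets 10 (best alternative 5). Neither deviates — NE.
(Tango, Waltz) is not a NE: Lee would switch to Waltz (3 > -2).
No other cell survives both best-response checks, so there are 2 pure NE.

2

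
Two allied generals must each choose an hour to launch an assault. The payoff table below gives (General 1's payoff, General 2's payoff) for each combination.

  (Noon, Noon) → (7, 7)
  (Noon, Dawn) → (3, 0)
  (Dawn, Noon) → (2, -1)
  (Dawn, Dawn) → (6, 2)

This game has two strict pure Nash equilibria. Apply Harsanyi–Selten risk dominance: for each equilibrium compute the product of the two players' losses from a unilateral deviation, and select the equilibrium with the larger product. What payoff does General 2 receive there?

At both Noon: General 1 loses 7 − 2 = 5 by deviating; General 2 loses 7 − 0 = 7. Product = 5·7 = 35.
At both Dawn: General 1 loses 6 − 3 = 3 by deviating; General 2 loses 2 − (-1) = 3. Product = 3·3 = 9.
35 > 9, so both Noon is risk-dominant. General 2's payoff there is 7.

7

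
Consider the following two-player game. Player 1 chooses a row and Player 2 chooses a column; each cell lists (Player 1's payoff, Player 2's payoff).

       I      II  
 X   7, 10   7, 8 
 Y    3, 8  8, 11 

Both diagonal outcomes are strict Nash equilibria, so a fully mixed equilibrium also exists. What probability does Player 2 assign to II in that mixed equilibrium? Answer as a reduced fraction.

4/5

Player 2's mix q on I must make Player 1 indifferent between X and Y.
Player 1's payoff from X: 7q + 7(1−q). From Y: 3q + 8(1−q).
Set equal: 4q = 1(1−q) → q = 1/5.
Probability on II is 1 − 1/5 = 4/5.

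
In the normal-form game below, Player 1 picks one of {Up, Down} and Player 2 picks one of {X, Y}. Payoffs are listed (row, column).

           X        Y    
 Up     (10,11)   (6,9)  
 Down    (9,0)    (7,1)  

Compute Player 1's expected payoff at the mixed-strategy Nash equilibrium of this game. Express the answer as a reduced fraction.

Player 2 mixes with probability q on X, chosen so Player 1 is indifferent: 10q + 6(1−q) = 9q + 7(1−q) gives q = 1/2.
Player 1's expected payoff (from either row, since indifferent) is 10·1/2 + 6·1/2 = 8.

8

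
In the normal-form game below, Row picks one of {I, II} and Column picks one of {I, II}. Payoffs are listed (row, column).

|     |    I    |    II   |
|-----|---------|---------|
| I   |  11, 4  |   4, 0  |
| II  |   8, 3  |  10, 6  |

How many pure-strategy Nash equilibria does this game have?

2

Both I: Row gets 11 (best alternative 8); Column gets 4 (best alternative 0). Neither deviates — NE.
Both II: Row gets 10 (best alternative 4); Column gets 6 (best alternative 3). Neither deviates — NE.
(II, I) is not a NE: Row would switch to I (11 > 8).
No other cell survives both best-response checks, so there are 2 pure NE.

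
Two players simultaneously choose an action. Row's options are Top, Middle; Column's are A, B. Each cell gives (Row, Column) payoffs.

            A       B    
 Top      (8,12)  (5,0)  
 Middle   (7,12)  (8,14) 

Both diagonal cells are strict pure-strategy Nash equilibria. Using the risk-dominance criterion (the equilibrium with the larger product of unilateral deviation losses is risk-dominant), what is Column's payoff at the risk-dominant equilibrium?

At (Top, A): Row loses 8 − 7 = 1 by deviating; Column loses 12 − 0 = 12. Product = 1·12 = 12.
At (Middle, B): Row loses 8 − 5 = 3 by deviating; Column loses 14 − 12 = 2. Product = 3·2 = 6.
12 > 6, so (Top, A) is risk-dominant. Column's payoff there is 12.

12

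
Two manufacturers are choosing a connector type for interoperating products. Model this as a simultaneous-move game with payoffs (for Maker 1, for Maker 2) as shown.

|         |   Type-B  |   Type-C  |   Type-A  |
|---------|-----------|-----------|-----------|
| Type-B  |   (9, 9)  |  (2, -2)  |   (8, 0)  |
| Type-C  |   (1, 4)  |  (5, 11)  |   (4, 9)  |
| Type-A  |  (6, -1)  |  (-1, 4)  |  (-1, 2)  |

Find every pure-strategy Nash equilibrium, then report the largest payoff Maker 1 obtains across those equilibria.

Both Type-B is a pure NE (Maker 1: 9 ≥ 6; Maker 2: 9 ≥ 0). Maker 1 gets 9.
Both Type-C is a pure NE (Maker 1: 5 ≥ 2; Maker 2: 11 ≥ 9). Maker 1 gets 5.
Every other cell has a profitable deviation for at least one player. Highest of {9, 5} is 9.

9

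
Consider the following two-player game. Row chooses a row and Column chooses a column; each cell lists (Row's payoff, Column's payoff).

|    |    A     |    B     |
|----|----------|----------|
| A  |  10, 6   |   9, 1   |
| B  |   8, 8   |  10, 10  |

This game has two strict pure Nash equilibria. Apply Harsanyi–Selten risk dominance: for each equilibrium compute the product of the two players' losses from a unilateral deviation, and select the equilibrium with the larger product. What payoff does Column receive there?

At both A: Row loses 10 − 8 = 2 by deviating; Column loses 6 − 1 = 5. Product = 2·5 = 10.
At both B: Row loses 10 − 9 = 1 by deviating; Column loses 10 − 8 = 2. Product = 1·2 = 2.
10 > 2, so both A is risk-dominant. Column's payoff there is 6.

6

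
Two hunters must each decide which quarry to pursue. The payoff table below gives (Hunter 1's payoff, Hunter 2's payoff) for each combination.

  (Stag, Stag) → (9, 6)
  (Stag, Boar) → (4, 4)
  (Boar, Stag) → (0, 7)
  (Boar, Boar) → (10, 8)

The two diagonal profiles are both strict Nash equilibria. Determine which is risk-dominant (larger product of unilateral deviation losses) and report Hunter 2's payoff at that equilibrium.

At both Stag: Hunter 1 loses 9 − 0 = 9 by deviating; Hunter 2 loses 6 − 4 = 2. Product = 9·2 = 18.
At both Boar: Hunter 1 loses 10 − 4 = 6 by deviating; Hunter 2 loses 8 − 7 = 1. Product = 6·1 = 6.
18 > 6, so both Stag is risk-dominant. Hunter 2's payoff there is 6.

6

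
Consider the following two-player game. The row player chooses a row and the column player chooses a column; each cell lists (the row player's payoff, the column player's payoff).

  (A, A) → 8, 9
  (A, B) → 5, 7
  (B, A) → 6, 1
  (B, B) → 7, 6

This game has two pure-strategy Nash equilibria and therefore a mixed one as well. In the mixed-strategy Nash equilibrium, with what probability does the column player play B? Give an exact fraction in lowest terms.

The column player's mix q on A must make the row player indifferent between A and B.
The row player's payoff from A: 8q + 5(1−q). From B: 6q + 7(1−q).
Set equal: 2q = 2(1−q) → q = 2/4 = 1/2.
Probability on B is 1 − 1/2 = 1/2.

1/2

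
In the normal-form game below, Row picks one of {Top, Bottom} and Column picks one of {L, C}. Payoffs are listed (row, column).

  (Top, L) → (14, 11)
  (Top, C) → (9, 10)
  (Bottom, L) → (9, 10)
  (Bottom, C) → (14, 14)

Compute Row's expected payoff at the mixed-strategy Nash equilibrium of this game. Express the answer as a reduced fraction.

23/2

Column mixes with probability q on L, chosen so Row is indifferent: 14q + 9(1−q) = 9q + 14(1−q) gives q = 1/2.
Row's expected payoff (from either row, since indifferent) is 14·1/2 + 9·1/2 = 23/2.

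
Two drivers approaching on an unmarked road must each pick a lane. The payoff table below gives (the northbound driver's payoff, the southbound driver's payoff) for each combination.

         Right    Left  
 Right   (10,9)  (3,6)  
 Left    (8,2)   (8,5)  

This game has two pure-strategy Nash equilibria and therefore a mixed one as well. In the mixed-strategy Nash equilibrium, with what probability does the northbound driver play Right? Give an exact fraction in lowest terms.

The northbound driver's mix p on Right must make the southbound driver indifferent between Right and Left.
The southbound driver's payoff from Right: 9p + 2(1−p). From Left: 6p + 5(1−p).
Set equal: 3p = 3(1−p) → p = 3/6 = 1/2.

1/2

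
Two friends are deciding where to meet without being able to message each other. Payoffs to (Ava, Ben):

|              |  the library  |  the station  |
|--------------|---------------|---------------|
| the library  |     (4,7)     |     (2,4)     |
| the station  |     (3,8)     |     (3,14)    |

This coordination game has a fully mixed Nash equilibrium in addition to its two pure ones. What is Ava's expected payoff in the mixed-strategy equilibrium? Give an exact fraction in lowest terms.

Ben mixes with probability q on the library, chosen so Ava is indifferent: 4q + 2(1−q) = 3q + 3(1−q) gives q = 1/2.
Ava's expected payoff (from either row, since indifferent) is 4·1/2 + 2·1/2 = 3.

3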